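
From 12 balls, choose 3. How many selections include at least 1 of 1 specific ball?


Complement: C(12,3) - C(11,3) = 220 - 165 = 55

55


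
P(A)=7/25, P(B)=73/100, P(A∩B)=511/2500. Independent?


P(A)×P(B) = 511/2500
P(A∩B) = 511/2500
Equal ✓ → Independent

Yes, independent


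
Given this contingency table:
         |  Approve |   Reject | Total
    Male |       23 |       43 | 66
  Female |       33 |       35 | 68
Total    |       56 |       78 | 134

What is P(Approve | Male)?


P(Approve | Male) = 23/(23+43) = 23/66

P(Approve|Male) = 23/66 ≈ 34.85%


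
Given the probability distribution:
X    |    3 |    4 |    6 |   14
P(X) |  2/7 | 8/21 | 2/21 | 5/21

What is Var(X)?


E[X] = 44/7
E[X²] = 1234/21
Var(X) = E[X²] - (E[X])² = 1234/21 - 1936/49 = 2830/147

Var(X) = 2830/147 ≈ 19.2517


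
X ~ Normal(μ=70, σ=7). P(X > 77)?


z = (77-70)/7 = 1.0
P(X > 77) = 1 - P(Z ≤ 1.0) = 1 - 0.8413 = 0.1587

P(X > 77) ≈ 0.1587


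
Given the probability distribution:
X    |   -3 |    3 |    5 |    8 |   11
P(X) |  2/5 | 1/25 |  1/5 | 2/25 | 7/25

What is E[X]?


E[X] = Σ x·P(X=x)
= (-3)×(2/5) + (3)×(1/25) + (5)×(1/5) + (8)×(2/25) + (11)×(7/25)
= 91/25

E[X] = 91/25


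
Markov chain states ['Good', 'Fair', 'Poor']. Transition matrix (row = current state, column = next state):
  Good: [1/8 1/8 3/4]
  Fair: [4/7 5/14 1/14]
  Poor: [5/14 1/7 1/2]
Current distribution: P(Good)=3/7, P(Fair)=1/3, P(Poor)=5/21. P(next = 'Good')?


P(next=Good) = Σᵢ P(now=i)×P(i→Good)
= 3/7×1/8 + 1/3×4/7 + 5/21×5/14
= 3/56 + 4/21 + 25/294 = 129/392

P = 129/392 ≈ 0.3291


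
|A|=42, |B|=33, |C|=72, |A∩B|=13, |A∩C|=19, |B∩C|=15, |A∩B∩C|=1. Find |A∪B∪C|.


|A∪B∪C| = 42+33+72-13-19-15+1 = 101

|A∪B∪C| = 101


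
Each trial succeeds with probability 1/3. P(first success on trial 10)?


Geometric: P(X=10) = (1-p)^(k-1)×p = (2/3)^9×1/3 = 512/59049

P(X=10) = 512/59049 ≈ 0.87%


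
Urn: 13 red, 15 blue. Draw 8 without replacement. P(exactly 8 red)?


Hypergeometric: C(13,8)×C(15,0)/C(28,8)
= 1287×1/3108105 = 1/2415

P(X=8) = 1/2415 ≈ 0.04%


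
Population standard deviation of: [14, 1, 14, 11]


Mean = 40/4 = 10
  (14-10)²=16
  (1-10)²=81
  (14-10)²=16
  (11-10)²=1
Σ(x-μ)² = 114
σ² = 114/4 = 57/2

σ = √(57/2) ≈ 5.3385


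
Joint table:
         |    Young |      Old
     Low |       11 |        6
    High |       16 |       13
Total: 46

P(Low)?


P(Low) = (11+6)/46 = 17/46

P(Low) = 17/46 ≈ 36.96%


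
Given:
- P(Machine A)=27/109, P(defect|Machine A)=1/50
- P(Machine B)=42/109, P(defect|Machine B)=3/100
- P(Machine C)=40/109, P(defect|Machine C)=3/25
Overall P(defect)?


P(B) = Σ P(B|Aᵢ)×P(Aᵢ)
  1/50×27/109 = 27/5450
  3/100×42/109 = 63/5450
  3/25×40/109 = 24/545
Sum = 33/545

P(defect) = 33/545 ≈ 6.06%


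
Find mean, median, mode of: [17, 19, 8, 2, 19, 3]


Sorted: [2, 3, 8, 17, 19, 19]
Mean = 68/6 = 34/3
Median = 25/2
Freq: {17: 1, 19: 2, 8: 1, 2: 1, 3: 1}
Mode: [19]

Mean=34/3, Median=25/2, Mode=19


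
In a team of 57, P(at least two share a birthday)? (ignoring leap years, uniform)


P(all different) = Π(365-i)/365 for i=0..56
= 0.009878
P(match) = 1 - 0.009878 = 0.990122

P ≈ 0.9901 ≈ 99.01%


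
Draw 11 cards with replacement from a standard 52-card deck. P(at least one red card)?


P(not a red card) = 26/52 = 1/2
P(none in 11 draws) = (1/2)^11 = 1/2048
P(≥1 red card) = 1 - 1/2048 = 2047/2048

P = 2047/2048 ≈ 99.95%


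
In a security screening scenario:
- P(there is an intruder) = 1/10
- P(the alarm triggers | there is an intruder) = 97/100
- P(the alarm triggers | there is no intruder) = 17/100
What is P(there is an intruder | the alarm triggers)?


Using Bayes' theorem:
P(A|B) = P(B|A)·P(A) / P(B)

P(the alarm triggers) = 97/100 × 1/10 + 17/100 × 9/10
= 97/1000 + 153/1000 = 1/4

P(there is an intruder|the alarm triggers) = (97/1000) / (1/4) = 97/250

P(there is an intruder|the alarm triggers) = 97/250 ≈ 38.80%


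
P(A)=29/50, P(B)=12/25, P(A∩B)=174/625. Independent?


P(A)×P(B) = 174/625
P(A∩B) = 174/625
Equal ✓ → Independent

Yes, independent


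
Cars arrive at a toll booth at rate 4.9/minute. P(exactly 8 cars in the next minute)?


Poisson(λ=4.9): P(X=8) = e^(-λ)×λ^k/k!
= e^(-4.9) × 4.9^8 / 8!
≈ 0.007446583071 × 332329.305696 / 40320 ≈ 0.061377

P(X=8) ≈ 0.061377 ≈ 6.14%


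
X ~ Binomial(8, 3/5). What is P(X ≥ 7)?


P(X ≥ 7) = Σ P(X=i) for i=7..8
P(X=7) = 34992/390625
P(X=8) = 6561/390625
Sum = 41553/390625

P(X ≥ 7) = 41553/390625 ≈ 10.64%


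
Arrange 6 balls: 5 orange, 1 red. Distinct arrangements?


6!/(5!×1!) = 6

6


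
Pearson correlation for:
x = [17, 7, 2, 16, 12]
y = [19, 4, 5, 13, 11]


n=5, Σx=54, Σy=52, Σxy=701, Σx²=742, Σy²=692
r = (5×701 - 54×52)/√((5×742 - 54²)(5×692 - 52²))
= 697/√(794×756) = 697/√600264 ≈ 697/774.7671 ≈ 0.8996

r ≈ 0.8996


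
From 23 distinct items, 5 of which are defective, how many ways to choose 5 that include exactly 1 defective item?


Choose 1 of the 5 defective items and 4 of the other 18 items:
C(5,1)×C(18,4) = 5×3060 = 15300

15300


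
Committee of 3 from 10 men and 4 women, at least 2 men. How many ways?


Count by #men:
  2M,1W: C(10,2)×C(4,1)=180
  3M,0W: C(10,3)×C(4,0)=120
Total = 300

300


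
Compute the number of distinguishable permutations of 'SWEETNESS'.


Letters: 9, freq: {'S': 3, 'W': 1, 'E': 3, 'T': 1, 'N': 1}
9!/(3!×1!×3!×1!×1!) = 362880/36 = 10080

10080


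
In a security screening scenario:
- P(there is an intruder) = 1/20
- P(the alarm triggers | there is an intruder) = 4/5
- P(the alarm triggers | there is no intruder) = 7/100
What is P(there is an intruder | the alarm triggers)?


Using Bayes' theorem:
P(A|B) = P(B|A)·P(A) / P(B)

P(the alarm triggers) = 4/5 × 1/20 + 7/100 × 19/20
= 1/25 + 133/2000 = 213/2000

P(there is an intruder|the alarm triggers) = (1/25) / (213/2000) = 80/213

P(there is an intruder|the alarm triggers) = 80/213 ≈ 37.56%


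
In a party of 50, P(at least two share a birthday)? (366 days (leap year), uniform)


P(all different) = Π(366-i)/366 for i=0..49
= 0.029927
P(match) = 1 - 0.029927 = 0.970073

P ≈ 0.9701 ≈ 97.01%


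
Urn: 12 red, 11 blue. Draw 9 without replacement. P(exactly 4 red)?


Hypergeometric: C(12,4)×C(11,5)/C(23,9)
= 495×462/817190 = 2079/7429

P(X=4) = 2079/7429 ≈ 27.98%


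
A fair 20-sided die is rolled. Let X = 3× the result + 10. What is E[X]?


E[die] = (1+20)/2 = 21/2
E[X] = 3×21/2 + 10 = 83/2

E[X] = 83/2


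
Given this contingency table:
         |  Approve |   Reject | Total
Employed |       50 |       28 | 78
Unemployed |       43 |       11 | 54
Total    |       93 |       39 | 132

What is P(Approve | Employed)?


P(Approve | Employed) = 50/(50+28) = 50/78 = 25/39

P(Approve|Employed) = 25/39 ≈ 64.10%


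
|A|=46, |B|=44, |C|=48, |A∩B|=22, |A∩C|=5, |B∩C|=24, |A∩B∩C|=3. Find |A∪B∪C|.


|A∪B∪C| = 46+44+48-22-5-24+3 = 90

|A∪B∪C| = 90


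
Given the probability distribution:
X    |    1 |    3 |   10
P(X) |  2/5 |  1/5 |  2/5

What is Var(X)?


E[X] = 5
E[X²] = 211/5
Var(X) = E[X²] - (E[X])² = 211/5 - 25 = 86/5

Var(X) = 86/5 ≈ 17.2000


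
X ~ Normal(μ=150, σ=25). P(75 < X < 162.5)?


z₁=(75-150)/25=-3.0, z₂=(162.5-150)/25=0.5
P = Φ(0.5) - Φ(-3.0) = 0.691462 - 0.001350 = 0.690112 ≈ 0.6901

P(75 < X < 162.5) ≈ 0.6901


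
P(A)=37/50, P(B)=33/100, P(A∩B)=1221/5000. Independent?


P(A)×P(B) = 1221/5000
P(A∩B) = 1221/5000
Equal ✓ → Independent

Yes, independent


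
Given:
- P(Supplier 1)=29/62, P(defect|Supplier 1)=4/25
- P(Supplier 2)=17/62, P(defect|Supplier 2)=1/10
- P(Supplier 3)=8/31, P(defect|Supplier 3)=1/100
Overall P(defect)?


P(B) = Σ P(B|Aᵢ)×P(Aᵢ)
  4/25×29/62 = 58/775
  1/10×17/62 = 17/620
  1/100×8/31 = 2/775
Sum = 13/124

P(defect) = 13/124 ≈ 10.48%


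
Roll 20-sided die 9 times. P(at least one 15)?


P(no 15)^9 = (19/20)^9 = 322687697779/512000000000
P(≥1) = 1 - 322687697779/512000000000 = 189312302221/512000000000

P = 189312302221/512000000000 ≈ 36.98%


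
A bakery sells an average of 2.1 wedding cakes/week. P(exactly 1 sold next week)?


Poisson(λ=2.1): P(X=1) = e^(-λ)×λ^k/k!
= e^(-2.1) × 2.1^1 / 1!
≈ 0.1224564283 × 2.1 / 1 ≈ 0.257158

P(X=1) ≈ 0.257158 ≈ 25.72%


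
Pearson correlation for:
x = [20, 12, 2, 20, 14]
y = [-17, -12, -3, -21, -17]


n=5, Σx=68, Σy=-70, Σxy=-1148, Σx²=1144, Σy²=1172
r = (5×(-1148) - 68×(-70))/√((5×1144 - 68²)(5×1172 - (-70)²))
= -980/√(1096×960) = -980/√1052160 ≈ -980/1025.7485 ≈ -0.9554

r ≈ -0.9554


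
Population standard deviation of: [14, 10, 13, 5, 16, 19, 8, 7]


Mean = 92/8 = 23/2
  (14-23/2)²=25/4
  (10-23/2)²=9/4
  (13-23/2)²=9/4
  (5-23/2)²=169/4
  (16-23/2)²=81/4
  (19-23/2)²=225/4
  (8-23/2)²=49/4
  (7-23/2)²=81/4
Σ(x-μ)² = 162
σ² = 162/8 = 81/4

σ = √(81/4) ≈ 4.5000


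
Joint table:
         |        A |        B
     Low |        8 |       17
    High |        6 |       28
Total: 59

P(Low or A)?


P(Low∨A) = P(Low) + P(A) - P(Low∧A)
= (25 + 14 - 8)/59 = 31/59

P = 31/59 ≈ 52.54%


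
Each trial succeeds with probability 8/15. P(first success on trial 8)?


Geometric: P(X=8) = (1-p)^(k-1)×p = (7/15)^7×8/15 = 6588344/2562890625

P(X=8) = 6588344/2562890625 ≈ 0.26%


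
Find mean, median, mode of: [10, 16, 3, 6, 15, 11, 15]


Sorted: [3, 6, 10, 11, 15, 15, 16]
Mean = 76/7
Median = 11
Freq: {10: 1, 16: 1, 3: 1, 6: 1, 15: 2, 11: 1}
Mode: [15]

Mean=76/7, Median=11, Mode=15


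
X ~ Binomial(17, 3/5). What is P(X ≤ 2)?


P(X ≤ 2) = Σ P(X=i) for i=0..2
P(X=0) = 131072/762939453125
P(X=1) = 3342336/762939453125
P(X=2) = 40108032/762939453125
Sum = 8716288/152587890625

P(X ≤ 2) = 8716288/152587890625 ≈ 0.01%


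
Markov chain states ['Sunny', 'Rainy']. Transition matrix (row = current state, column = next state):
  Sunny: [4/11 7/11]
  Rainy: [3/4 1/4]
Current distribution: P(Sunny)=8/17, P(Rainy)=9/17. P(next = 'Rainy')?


P(next=Rainy) = Σᵢ P(now=i)×P(i→Rainy)
= 8/17×7/11 + 9/17×1/4
= 56/187 + 9/68 = 19/44

P = 19/44 ≈ 0.4318


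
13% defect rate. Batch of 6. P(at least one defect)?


P(all good) = (87/100)^6 = 433626201009/1000000000000
P(≥1 defect) = 566373798991/1000000000000

P = 566373798991/1000000000000 ≈ 56.64%


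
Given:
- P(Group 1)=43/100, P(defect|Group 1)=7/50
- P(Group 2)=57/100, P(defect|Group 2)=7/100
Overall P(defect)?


P(B) = Σ P(B|Aᵢ)×P(Aᵢ)
  7/50×43/100 = 301/5000
  7/100×57/100 = 399/10000
Sum = 1001/10000

P(defect) = 1001/10000 ≈ 10.01%


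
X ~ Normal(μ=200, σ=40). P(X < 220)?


z = (220-200)/40 = 0.5
P(Z < 0.5) = 0.6915

P(X < 220) ≈ 0.6915


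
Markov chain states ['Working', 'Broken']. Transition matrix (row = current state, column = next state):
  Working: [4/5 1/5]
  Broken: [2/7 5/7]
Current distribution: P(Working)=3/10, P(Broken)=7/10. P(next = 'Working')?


P(next=Working) = Σᵢ P(now=i)×P(i→Working)
= 3/10×4/5 + 7/10×2/7
= 6/25 + 1/5 = 11/25

P = 11/25 ≈ 0.4400


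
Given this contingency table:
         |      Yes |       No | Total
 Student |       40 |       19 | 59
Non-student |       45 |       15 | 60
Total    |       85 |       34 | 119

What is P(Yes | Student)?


P(Yes | Student) = 40/(40+19) = 40/59

P(Yes|Student) = 40/59 ≈ 67.80%


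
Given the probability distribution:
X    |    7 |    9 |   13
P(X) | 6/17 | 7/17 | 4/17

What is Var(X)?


E[X] = 157/17
E[X²] = 1537/17
Var(X) = E[X²] - (E[X])² = 1537/17 - 24649/289 = 1480/289

Var(X) = 1480/289 ≈ 5.1211


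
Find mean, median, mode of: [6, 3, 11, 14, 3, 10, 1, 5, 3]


Sorted: [1, 3, 3, 3, 5, 6, 10, 11, 14]
Mean = 56/9
Median = 5
Freq: {6: 1, 3: 3, 11: 1, 14: 1, 10: 1, 1: 1, 5: 1}
Mode: [3]

Mean=56/9, Median=5, Mode=3


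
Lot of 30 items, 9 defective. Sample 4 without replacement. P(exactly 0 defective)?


Hypergeometric: C(9,0)×C(21,4)/C(30,4)
= 1×5985/27405 = 19/87

P(X=0) = 19/87 ≈ 21.84%


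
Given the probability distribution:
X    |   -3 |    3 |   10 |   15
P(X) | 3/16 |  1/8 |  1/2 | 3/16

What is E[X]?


E[X] = Σ x·P(X=x)
= (-3)×(3/16) + (3)×(1/8) + (10)×(1/2) + (15)×(3/16)
= 61/8

E[X] = 61/8


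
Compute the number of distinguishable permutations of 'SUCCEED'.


Letters: 7, freq: {'S': 1, 'U': 1, 'C': 2, 'E': 2, 'D': 1}
7!/(1!×1!×2!×2!×1!) = 5040/4 = 1260

1260


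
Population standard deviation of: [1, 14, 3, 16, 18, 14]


Mean = 66/6 = 11
  (1-11)²=100
  (14-11)²=9
  (3-11)²=64
  (16-11)²=25
  (18-11)²=49
  (14-11)²=9
Σ(x-μ)² = 256
σ² = 256/6 = 128/3

σ = √(128/3) ≈ 6.5320


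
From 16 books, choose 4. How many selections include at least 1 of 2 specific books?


Complement: C(16,4) - C(14,4) = 1820 - 1001 = 819

819


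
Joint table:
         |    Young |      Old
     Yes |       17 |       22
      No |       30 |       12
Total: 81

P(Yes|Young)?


P(Yes|Young) = 17/(17+30) = 17/47

P = 17/47 ≈ 36.17%


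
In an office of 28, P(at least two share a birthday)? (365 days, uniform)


P(all different) = Π(365-i)/365 for i=0..27
= 0.345539
P(match) = 1 - 0.345539 = 0.654461

P ≈ 0.6545 ≈ 65.45%


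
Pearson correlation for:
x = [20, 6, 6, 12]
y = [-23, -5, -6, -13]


n=4, Σx=44, Σy=-47, Σxy=-682, Σx²=616, Σy²=759
r = (4×(-682) - 44×(-47))/√((4×616 - 44²)(4×759 - (-47)²))
= -660/√(528×827) = -660/√436656 ≈ -660/660.7995 ≈ -0.9988

r ≈ -0.9988


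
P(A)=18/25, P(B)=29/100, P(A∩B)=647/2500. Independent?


P(A)×P(B) = 261/1250
P(A∩B) = 647/2500
Not equal → NOT independent

No, not independent


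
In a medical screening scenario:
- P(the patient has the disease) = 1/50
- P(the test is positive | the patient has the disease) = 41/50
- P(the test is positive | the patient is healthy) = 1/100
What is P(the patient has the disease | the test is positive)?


Using Bayes' theorem:
P(A|B) = P(B|A)·P(A) / P(B)

P(the test is positive) = 41/50 × 1/50 + 1/100 × 49/50
= 41/2500 + 49/5000 = 131/5000

P(the patient has the disease|the test is positive) = (41/2500) / (131/5000) = 82/131

P(the patient has the disease|the test is positive) = 82/131 ≈ 62.60%


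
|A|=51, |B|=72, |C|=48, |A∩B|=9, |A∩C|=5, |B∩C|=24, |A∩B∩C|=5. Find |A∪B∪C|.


|A∪B∪C| = 51+72+48-9-5-24+5 = 138

|A∪B∪C| = 138


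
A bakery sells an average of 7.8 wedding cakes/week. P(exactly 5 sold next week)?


Poisson(λ=7.8): P(X=5) = e^(-λ)×λ^k/k!
= e^(-7.8) × 7.8^5 / 5!
≈ 0.000409734979 × 28871.74368 / 120 ≈ 0.098581

P(X=5) ≈ 0.098581 ≈ 9.86%


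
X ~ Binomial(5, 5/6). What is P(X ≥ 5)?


P(X ≥ 5) = Σ P(X=i) for i=5..5
P(X=5) = 3125/7776
Sum = 3125/7776

P(X ≥ 5) = 3125/7776 ≈ 40.19%


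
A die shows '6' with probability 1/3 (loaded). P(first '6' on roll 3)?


Geometric: P(X=3) = (1-p)^(k-1)×p = (2/3)^2×1/3 = 4/27

P(X=3) = 4/27 ≈ 14.81%


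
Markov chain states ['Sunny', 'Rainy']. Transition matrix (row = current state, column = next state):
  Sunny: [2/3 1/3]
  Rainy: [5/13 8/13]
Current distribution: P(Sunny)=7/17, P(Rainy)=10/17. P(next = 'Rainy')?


P(next=Rainy) = Σᵢ P(now=i)×P(i→Rainy)
= 7/17×1/3 + 10/17×8/13
= 7/51 + 80/221 = 331/663

P = 331/663 ≈ 0.4992


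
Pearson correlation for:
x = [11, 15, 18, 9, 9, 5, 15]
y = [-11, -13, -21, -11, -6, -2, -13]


n=7, Σx=82, Σy=-77, Σxy=-1052, Σx²=1082, Σy²=1061
r = (7×(-1052) - 82×(-77))/√((7×1082 - 82²)(7×1061 - (-77)²))
= -1050/√(850×1498) = -1050/√1273300 ≈ -1050/1128.4060 ≈ -0.9305

r ≈ -0.9305


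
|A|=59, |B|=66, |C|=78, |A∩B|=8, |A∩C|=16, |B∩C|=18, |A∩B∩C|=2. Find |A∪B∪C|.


|A∪B∪C| = 59+66+78-8-16-18+2 = 163

|A∪B∪C| = 163


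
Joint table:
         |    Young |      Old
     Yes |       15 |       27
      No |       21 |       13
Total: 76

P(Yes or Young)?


P(Yes∨Young) = P(Yes) + P(Young) - P(Yes∧Young)
= (42 + 36 - 15)/76 = 63/76

P = 63/76 ≈ 82.89%


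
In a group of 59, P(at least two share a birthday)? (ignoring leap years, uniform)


P(all different) = Π(365-i)/365 for i=0..58
= 0.007011
P(match) = 1 - 0.007011 = 0.992989

P ≈ 0.9930 ≈ 99.30%


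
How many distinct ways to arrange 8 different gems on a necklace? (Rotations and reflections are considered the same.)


Free circular arrangements: rotations and reflections both identified.
(n-1)!/2 = 7!/2 = 5040/2 = 2520

2520


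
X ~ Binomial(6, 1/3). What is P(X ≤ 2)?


P(X ≤ 2) = Σ P(X=i) for i=0..2
P(X=0) = 64/729
P(X=1) = 64/243
P(X=2) = 80/243
Sum = 496/729

P(X ≤ 2) = 496/729 ≈ 68.04%


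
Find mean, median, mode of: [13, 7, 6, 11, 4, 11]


Sorted: [4, 6, 7, 11, 11, 13]
Mean = 52/6 = 26/3
Median = 9
Freq: {13: 1, 7: 1, 6: 1, 11: 2, 4: 1}
Mode: [11]

Mean=26/3, Median=9, Mode=11


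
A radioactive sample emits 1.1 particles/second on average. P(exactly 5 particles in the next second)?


Poisson(λ=1.1): P(X=5) = e^(-λ)×λ^k/k!
= e^(-1.1) × 1.1^5 / 5!
≈ 0.3328710837 × 1.61051 / 120 ≈ 0.004467

P(X=5) ≈ 0.004467 ≈ 0.45%


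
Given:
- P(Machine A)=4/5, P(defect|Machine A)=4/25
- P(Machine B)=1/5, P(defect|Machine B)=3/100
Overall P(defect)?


P(B) = Σ P(B|Aᵢ)×P(Aᵢ)
  4/25×4/5 = 16/125
  3/100×1/5 = 3/500
Sum = 67/500

P(defect) = 67/500 ≈ 13.40%


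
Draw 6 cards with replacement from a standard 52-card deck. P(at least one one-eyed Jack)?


P(not a one-eyed Jack) = 50/52 = 25/26
P(none in 6 draws) = (25/26)^6 = 244140625/308915776
P(≥1 one-eyed Jack) = 1 - 244140625/308915776 = 64775151/308915776

P = 64775151/308915776 ≈ 20.97%


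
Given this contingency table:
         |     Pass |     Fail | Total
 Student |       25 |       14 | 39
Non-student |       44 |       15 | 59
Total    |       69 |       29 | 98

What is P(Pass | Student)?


P(Pass | Student) = 25/(25+14) = 25/39

P(Pass|Student) = 25/39 ≈ 64.10%


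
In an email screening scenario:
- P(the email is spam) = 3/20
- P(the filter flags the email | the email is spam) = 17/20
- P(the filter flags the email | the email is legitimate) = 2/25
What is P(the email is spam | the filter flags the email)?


Using Bayes' theorem:
P(A|B) = P(B|A)·P(A) / P(B)

P(the filter flags the email) = 17/20 × 3/20 + 2/25 × 17/20
= 51/400 + 17/250 = 391/2000

P(the email is spam|the filter flags the email) = (51/400) / (391/2000) = 15/23

P(the email is spam|the filter flags the email) = 15/23 ≈ 65.22%


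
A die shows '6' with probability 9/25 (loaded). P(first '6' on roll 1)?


Geometric: P(X=1) = (1-p)^(k-1)×p = (16/25)^0×9/25 = 9/25

P(X=1) = 9/25 ≈ 36.00%


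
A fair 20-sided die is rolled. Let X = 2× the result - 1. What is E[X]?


E[die] = (1+20)/2 = 21/2
E[X] = 2×21/2 - 1 = 20

E[X] = 20


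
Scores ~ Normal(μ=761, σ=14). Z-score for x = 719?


z = (x - μ)/σ = (719 - 761)/14 = -3.0

z = -3.0


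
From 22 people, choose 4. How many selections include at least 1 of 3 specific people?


Complement: C(22,4) - C(19,4) = 7315 - 3876 = 3439

3439


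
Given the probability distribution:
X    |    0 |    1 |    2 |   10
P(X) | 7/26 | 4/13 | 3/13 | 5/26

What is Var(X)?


E[X] = 35/13
E[X²] = 266/13
Var(X) = E[X²] - (E[X])² = 266/13 - 1225/169 = 2233/169

Var(X) = 2233/169 ≈ 13.2130


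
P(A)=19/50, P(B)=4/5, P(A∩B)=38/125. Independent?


P(A)×P(B) = 38/125
P(A∩B) = 38/125
Equal ✓ → Independent

Yes, independent


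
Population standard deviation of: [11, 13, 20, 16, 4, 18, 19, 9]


Mean = 110/8 = 55/4
  (11-55/4)²=121/16
  (13-55/4)²=9/16
  (20-55/4)²=625/16
  (16-55/4)²=81/16
  (4-55/4)²=1521/16
  (18-55/4)²=289/16
  (19-55/4)²=441/16
  (9-55/4)²=361/16
Σ(x-μ)² = 431/2
σ² = (431/2)/8 = 431/16

σ = √(431/16) ≈ 5.1901


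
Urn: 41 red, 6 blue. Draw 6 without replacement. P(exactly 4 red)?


Hypergeometric: C(41,4)×C(6,2)/C(47,6)
= 101270×15/10737573 = 506350/3579191

P(X=4) = 506350/3579191 ≈ 14.15%


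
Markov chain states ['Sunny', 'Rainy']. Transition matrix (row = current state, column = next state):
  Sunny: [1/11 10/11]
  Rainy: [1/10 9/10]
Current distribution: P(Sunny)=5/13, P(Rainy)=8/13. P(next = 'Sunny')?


P(next=Sunny) = Σᵢ P(now=i)×P(i→Sunny)
= 5/13×1/11 + 8/13×1/10
= 5/143 + 4/65 = 69/715

P = 69/715 ≈ 0.0965


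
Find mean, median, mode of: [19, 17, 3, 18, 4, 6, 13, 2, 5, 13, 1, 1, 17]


Sorted: [1, 1, 2, 3, 4, 5, 6, 13, 13, 17, 17, 18, 19]
Mean = 119/13
Median = 6
Freq: {19: 1, 17: 2, 3: 1, 18: 1, 4: 1, 6: 1, 13: 2, 2: 1, 5: 1, 1: 2}
Mode: [1, 13, 17]

Mean=119/13, Median=6, Mode=[1, 13, 17]


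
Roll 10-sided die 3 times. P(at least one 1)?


P(no 1)^3 = (9/10)^3 = 729/1000
P(≥1) = 1 - 729/1000 = 271/1000

P = 271/1000 ≈ 27.10%


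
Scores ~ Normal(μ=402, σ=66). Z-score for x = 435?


z = (x - μ)/σ = (435 - 402)/66 = 0.5

z = 0.5


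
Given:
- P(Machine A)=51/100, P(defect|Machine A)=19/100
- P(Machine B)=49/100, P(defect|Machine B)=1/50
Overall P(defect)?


P(B) = Σ P(B|Aᵢ)×P(Aᵢ)
  19/100×51/100 = 969/10000
  1/50×49/100 = 49/5000
Sum = 1067/10000

P(defect) = 1067/10000 ≈ 10.67%


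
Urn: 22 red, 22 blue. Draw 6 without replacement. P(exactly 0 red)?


Hypergeometric: C(22,0)×C(22,6)/C(44,6)
= 1×74613/7059052 = 969/91676

P(X=0) = 969/91676 ≈ 1.06%


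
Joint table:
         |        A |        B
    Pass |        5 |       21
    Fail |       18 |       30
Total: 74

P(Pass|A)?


P(Pass|A) = 5/(5+18) = 5/23

P = 5/23 ≈ 21.74%


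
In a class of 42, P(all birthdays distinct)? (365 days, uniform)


P(all different) = Π(365-i)/365 for i=0..41
= (365/365)×(364/365)×...×(324/365)
= 0.085970

P ≈ 0.0860 ≈ 8.60%


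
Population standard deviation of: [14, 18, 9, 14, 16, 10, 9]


Mean = 90/7
  (14-90/7)²=64/49
  (18-90/7)²=1296/49
  (9-90/7)²=729/49
  (14-90/7)²=64/49
  (16-90/7)²=484/49
  (10-90/7)²=400/49
  (9-90/7)²=729/49
Σ(x-μ)² = 538/7
σ² = (538/7)/7 = 538/49

σ = √(538/49) ≈ 3.3135


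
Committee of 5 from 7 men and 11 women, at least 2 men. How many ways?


Count by #men:
  2M,3W: C(7,2)×C(11,3)=3465
  3M,2W: C(7,3)×C(11,2)=1925
  4M,1W: C(7,4)×C(11,1)=385
  5M,0W: C(7,5)×C(11,0)=21
Total = 5796

5796


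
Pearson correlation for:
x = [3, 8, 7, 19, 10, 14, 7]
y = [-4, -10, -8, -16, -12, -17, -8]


n=7, Σx=68, Σy=-75, Σxy=-866, Σx²=828, Σy²=933
r = (7×(-866) - 68×(-75))/√((7×828 - 68²)(7×933 - (-75)²))
= -962/√(1172×906) = -962/√1061832 ≈ -962/1030.4523 ≈ -0.9336

r ≈ -0.9336


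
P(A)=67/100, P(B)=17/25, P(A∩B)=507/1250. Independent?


P(A)×P(B) = 1139/2500
P(A∩B) = 507/1250
Not equal → NOT independent

No, not independent


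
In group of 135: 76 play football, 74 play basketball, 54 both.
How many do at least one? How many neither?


|A∪B| = 76+74-54 = 96
Neither = 135-96 = 39

At least one: 96; Neither: 39


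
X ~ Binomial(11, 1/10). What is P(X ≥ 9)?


P(X ≥ 9) = Σ P(X=i) for i=9..11
P(X=9) = 891/20000000000
P(X=10) = 99/100000000000
P(X=11) = 1/100000000000
Sum = 911/20000000000

P(X ≥ 9) = 911/20000000000 ≈ 0.00%


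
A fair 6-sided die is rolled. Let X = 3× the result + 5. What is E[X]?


E[die] = (1+6)/2 = 7/2
E[X] = 3×7/2 + 5 = 31/2

E[X] = 31/2


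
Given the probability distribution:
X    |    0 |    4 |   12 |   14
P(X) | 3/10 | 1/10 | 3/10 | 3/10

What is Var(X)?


E[X] = 41/5
E[X²] = 518/5
Var(X) = E[X²] - (E[X])² = 518/5 - 1681/25 = 909/25

Var(X) = 909/25 ≈ 36.3600


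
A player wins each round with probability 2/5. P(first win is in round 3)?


Geometric: P(X=3) = (1-p)^(k-1)×p = (3/5)^2×2/5 = 18/125

P(X=3) = 18/125 ≈ 14.40%


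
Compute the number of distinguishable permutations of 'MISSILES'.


Letters: 8, freq: {'M': 1, 'I': 2, 'S': 3, 'L': 1, 'E': 1}
8!/(1!×2!×3!×1!×1!) = 40320/12 = 3360

3360


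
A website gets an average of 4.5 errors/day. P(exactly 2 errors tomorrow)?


Poisson(λ=4.5): P(X=2) = e^(-λ)×λ^k/k!
= e^(-4.5) × 4.5^2 / 2!
≈ 0.01110899654 × 20.25 / 2 ≈ 0.112479

P(X=2) ≈ 0.112479 ≈ 11.25%


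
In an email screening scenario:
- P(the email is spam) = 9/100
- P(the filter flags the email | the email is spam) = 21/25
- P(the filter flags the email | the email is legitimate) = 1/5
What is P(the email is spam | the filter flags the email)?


Using Bayes' theorem:
P(A|B) = P(B|A)·P(A) / P(B)

P(the filter flags the email) = 21/25 × 9/100 + 1/5 × 91/100
= 189/2500 + 91/500 = 161/625

P(the email is spam|the filter flags the email) = (189/2500) / (161/625) = 27/92

P(the email is spam|the filter flags the email) = 27/92 ≈ 29.35%


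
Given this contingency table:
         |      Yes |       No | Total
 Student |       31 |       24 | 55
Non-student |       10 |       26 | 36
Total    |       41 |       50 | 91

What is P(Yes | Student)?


P(Yes | Student) = 31/(31+24) = 31/55

P(Yes|Student) = 31/55 ≈ 56.36%


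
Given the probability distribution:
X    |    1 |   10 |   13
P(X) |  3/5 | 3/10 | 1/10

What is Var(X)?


E[X] = 49/10
E[X²] = 95/2
Var(X) = E[X²] - (E[X])² = 95/2 - 2401/100 = 2349/100

Var(X) = 2349/100 ≈ 23.4900


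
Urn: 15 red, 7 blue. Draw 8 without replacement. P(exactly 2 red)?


Hypergeometric: C(15,2)×C(7,6)/C(22,8)
= 105×7/319770 = 49/21318

P(X=2) = 49/21318 ≈ 0.23%


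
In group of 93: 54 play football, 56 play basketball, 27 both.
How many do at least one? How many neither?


|A∪B| = 54+56-27 = 83
Neither = 93-83 = 10

At least one: 83; Neither: 10


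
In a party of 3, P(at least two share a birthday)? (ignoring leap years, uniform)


P(all different) = Π(365-i)/365 for i=0..2
= 0.991796
P(match) = 1 - 0.991796 = 0.008204

P ≈ 0.0082 ≈ 0.82%


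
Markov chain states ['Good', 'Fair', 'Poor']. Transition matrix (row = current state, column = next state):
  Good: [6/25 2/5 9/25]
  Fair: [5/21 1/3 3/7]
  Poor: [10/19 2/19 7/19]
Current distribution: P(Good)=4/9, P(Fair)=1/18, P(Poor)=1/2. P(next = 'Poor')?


P(next=Poor) = Σᵢ P(now=i)×P(i→Poor)
= 4/9×9/25 + 1/18×3/7 + 1/2×7/19
= 4/25 + 1/42 + 7/38 = 3671/9975

P = 3671/9975 ≈ 0.3680


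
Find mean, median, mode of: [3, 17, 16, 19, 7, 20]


Sorted: [3, 7, 16, 17, 19, 20]
Mean = 82/6 = 41/3
Median = 33/2
Freq: {3: 1, 17: 1, 16: 1, 19: 1, 7: 1, 20: 1}
Mode: No mode

Mean=41/3, Median=33/2, Mode=No mode


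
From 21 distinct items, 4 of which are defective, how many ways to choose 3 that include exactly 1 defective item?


Choose 1 of the 4 defective items and 2 of the other 17 items:
C(4,1)×C(17,2) = 4×136 = 544

544


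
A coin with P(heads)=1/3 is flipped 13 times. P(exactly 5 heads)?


Binomial: P(X=5) = C(13,5)×p^5×(1-p)^8
= 1287 × 1/243 × 256/6561 = 36608/177147

P(X=5) = 36608/177147 ≈ 20.67%


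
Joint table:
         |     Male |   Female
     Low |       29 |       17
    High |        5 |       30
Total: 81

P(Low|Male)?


P(Low|Male) = 29/(29+5) = 29/34

P = 29/34 ≈ 85.29%


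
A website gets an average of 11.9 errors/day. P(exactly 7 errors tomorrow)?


Poisson(λ=11.9): P(X=7) = e^(-λ)×λ^k/k!
= e^(-11.9) × 11.9^7 / 7!
≈ 6.790404807e-06 × 33793154.1778 / 5040 ≈ 0.045530

P(X=7) ≈ 0.045530 ≈ 4.55%


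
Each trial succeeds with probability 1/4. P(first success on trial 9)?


Geometric: P(X=9) = (1-p)^(k-1)×p = (3/4)^8×1/4 = 6561/262144

P(X=9) = 6561/262144 ≈ 2.50%


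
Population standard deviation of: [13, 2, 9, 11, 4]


Mean = 39/5
  (13-39/5)²=676/25
  (2-39/5)²=841/25
  (9-39/5)²=36/25
  (11-39/5)²=256/25
  (4-39/5)²=361/25
Σ(x-μ)² = 434/5
σ² = (434/5)/5 = 434/25

σ = √(434/25) ≈ 4.1665


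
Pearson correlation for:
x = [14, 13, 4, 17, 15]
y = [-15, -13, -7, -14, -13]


n=5, Σx=63, Σy=-62, Σxy=-840, Σx²=895, Σy²=808
r = (5×(-840) - 63×(-62))/√((5×895 - 63²)(5×808 - (-62)²))
= -294/√(506×196) = -294/√99176 ≈ -294/314.9222 ≈ -0.9336

r ≈ -0.9336


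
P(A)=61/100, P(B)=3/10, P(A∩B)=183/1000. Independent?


P(A)×P(B) = 183/1000
P(A∩B) = 183/1000
Equal ✓ → Independent

Yes, independent


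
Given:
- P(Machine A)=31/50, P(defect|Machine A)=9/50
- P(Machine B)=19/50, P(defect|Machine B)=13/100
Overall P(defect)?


P(B) = Σ P(B|Aᵢ)×P(Aᵢ)
  9/50×31/50 = 279/2500
  13/100×19/50 = 247/5000
Sum = 161/1000

P(defect) = 161/1000 ≈ 16.10%


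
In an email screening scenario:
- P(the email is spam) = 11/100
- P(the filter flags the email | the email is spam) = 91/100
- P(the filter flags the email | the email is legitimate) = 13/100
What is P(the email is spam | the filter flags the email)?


Using Bayes' theorem:
P(A|B) = P(B|A)·P(A) / P(B)

P(the filter flags the email) = 91/100 × 11/100 + 13/100 × 89/100
= 1001/10000 + 1157/10000 = 1079/5000

P(the email is spam|the filter flags the email) = (1001/10000) / (1079/5000) = 77/166

P(the email is spam|the filter flags the email) = 77/166 ≈ 46.39%


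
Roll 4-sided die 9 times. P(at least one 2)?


P(no 2)^9 = (3/4)^9 = 19683/262144
P(≥1) = 1 - 19683/262144 = 242461/262144

P = 242461/262144 ≈ 92.49%


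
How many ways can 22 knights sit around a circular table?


Circular arrangements of 22 distinct objects: fix one position to break rotational symmetry.
(n-1)! = 21! = 51090942171709440000

51090942171709440000


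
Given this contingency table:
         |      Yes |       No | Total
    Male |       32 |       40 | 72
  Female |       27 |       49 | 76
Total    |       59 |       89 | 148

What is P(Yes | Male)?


P(Yes | Male) = 32/(32+40) = 32/72 = 4/9

P(Yes|Male) = 4/9 ≈ 44.44%


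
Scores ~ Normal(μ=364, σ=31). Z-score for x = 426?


z = (x - μ)/σ = (426 - 364)/31 = 2.0

z = 2.0


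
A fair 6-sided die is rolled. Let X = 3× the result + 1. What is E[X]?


E[die] = (1+6)/2 = 7/2
E[X] = 3×7/2 + 1 = 23/2

E[X] = 23/2


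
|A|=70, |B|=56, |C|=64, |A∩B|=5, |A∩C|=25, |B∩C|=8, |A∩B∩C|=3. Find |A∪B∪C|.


|A∪B∪C| = 70+56+64-5-25-8+3 = 155

|A∪B∪C| = 155


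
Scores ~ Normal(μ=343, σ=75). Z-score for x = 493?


z = (x - μ)/σ = (493 - 343)/75 = 2.0

z = 2.0


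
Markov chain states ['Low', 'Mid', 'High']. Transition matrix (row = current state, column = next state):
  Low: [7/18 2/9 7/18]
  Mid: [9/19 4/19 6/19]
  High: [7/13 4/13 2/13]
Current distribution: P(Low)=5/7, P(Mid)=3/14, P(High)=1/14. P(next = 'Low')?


P(next=Low) = Σᵢ P(now=i)×P(i→Low)
= 5/7×7/18 + 3/14×9/19 + 1/14×7/13
= 5/18 + 27/266 + 1/26 = 13001/31122

P = 13001/31122 ≈ 0.4177


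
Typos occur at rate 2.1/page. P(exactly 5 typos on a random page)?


Poisson(λ=2.1): P(X=5) = e^(-λ)×λ^k/k!
= e^(-2.1) × 2.1^5 / 5!
≈ 0.1224564283 × 40.84101 / 120 ≈ 0.041677

P(X=5) ≈ 0.041677 ≈ 4.17%


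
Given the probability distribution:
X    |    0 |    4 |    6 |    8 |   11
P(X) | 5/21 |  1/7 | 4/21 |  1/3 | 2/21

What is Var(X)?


E[X] = 38/7
E[X²] = 42
Var(X) = E[X²] - (E[X])² = 42 - 1444/49 = 614/49

Var(X) = 614/49 ≈ 12.5306


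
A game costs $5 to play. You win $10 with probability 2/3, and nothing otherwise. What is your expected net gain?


E[gain] = (10-5)×2/3 + (-5)×1/3
= 10/3 - 5/3 = 5/3

Expected net gain = $5/3 ≈ $1.67


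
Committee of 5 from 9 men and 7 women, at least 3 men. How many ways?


Count by #men:
  3M,2W: C(9,3)×C(7,2)=1764
  4M,1W: C(9,4)×C(7,1)=882
  5M,0W: C(9,5)×C(7,0)=126
Total = 2772

2772


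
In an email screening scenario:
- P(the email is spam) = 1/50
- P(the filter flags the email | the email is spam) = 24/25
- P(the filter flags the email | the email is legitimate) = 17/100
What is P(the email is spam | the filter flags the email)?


Using Bayes' theorem:
P(A|B) = P(B|A)·P(A) / P(B)

P(the filter flags the email) = 24/25 × 1/50 + 17/100 × 49/50
= 12/625 + 833/5000 = 929/5000

P(the email is spam|the filter flags the email) = (12/625) / (929/5000) = 96/929

P(the email is spam|the filter flags the email) = 96/929 ≈ 10.33%


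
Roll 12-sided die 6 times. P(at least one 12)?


P(no 12)^6 = (11/12)^6 = 1771561/2985984
P(≥1) = 1 - 1771561/2985984 = 1214423/2985984

P = 1214423/2985984 ≈ 40.67%


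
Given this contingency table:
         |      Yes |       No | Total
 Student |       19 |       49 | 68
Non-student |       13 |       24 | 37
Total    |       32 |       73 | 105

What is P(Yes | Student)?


P(Yes | Student) = 19/(19+49) = 19/68

P(Yes|Student) = 19/68 ≈ 27.94%


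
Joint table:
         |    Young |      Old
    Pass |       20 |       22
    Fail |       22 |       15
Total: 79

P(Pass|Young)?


P(Pass|Young) = 20/(20+22) = 20/42 = 10/21

P = 10/21 ≈ 47.62%


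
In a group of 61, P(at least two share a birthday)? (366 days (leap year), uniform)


P(all different) = Π(366-i)/366 for i=0..60
= 0.004988
P(match) = 1 - 0.004988 = 0.995012

P ≈ 0.9950 ≈ 99.50%


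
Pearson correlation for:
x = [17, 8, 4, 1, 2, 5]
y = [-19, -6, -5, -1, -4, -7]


n=6, Σx=37, Σy=-42, Σxy=-435, Σx²=399, Σy²=488
r = (6×(-435) - 37×(-42))/√((6×399 - 37²)(6×488 - (-42)²))
= -1056/√(1025×1164) = -1056/√1193100 ≈ -1056/1092.2912 ≈ -0.9668

r ≈ -0.9668


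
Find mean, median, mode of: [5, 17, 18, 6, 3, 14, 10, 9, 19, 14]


Sorted: [3, 5, 6, 9, 10, 14, 14, 17, 18, 19]
Mean = 115/10 = 23/2
Median = 12
Freq: {5: 1, 17: 1, 18: 1, 6: 1, 3: 1, 14: 2, 10: 1, 9: 1, 19: 1}
Mode: [14]

Mean=23/2, Median=12, Mode=14


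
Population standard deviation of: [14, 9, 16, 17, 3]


Mean = 59/5
  (14-59/5)²=121/25
  (9-59/5)²=196/25
  (16-59/5)²=441/25
  (17-59/5)²=676/25
  (3-59/5)²=1936/25
Σ(x-μ)² = 674/5
σ² = (674/5)/5 = 674/25

σ = √(674/25) ≈ 5.1923


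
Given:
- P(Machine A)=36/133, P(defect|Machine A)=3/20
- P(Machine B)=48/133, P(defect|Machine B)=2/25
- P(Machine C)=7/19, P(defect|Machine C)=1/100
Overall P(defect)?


P(B) = Σ P(B|Aᵢ)×P(Aᵢ)
  3/20×36/133 = 27/665
  2/25×48/133 = 96/3325
  1/100×7/19 = 7/1900
Sum = 139/1900

P(defect) = 139/1900 ≈ 7.32%


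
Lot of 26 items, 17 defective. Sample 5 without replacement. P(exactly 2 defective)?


Hypergeometric: C(17,2)×C(9,3)/C(26,5)
= 136×84/65780 = 2856/16445

P(X=2) = 2856/16445 ≈ 17.37%


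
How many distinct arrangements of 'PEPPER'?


Letters: 6, freq: {'P': 3, 'E': 2, 'R': 1}
6!/(3!×2!×1!) = 720/12 = 60

60


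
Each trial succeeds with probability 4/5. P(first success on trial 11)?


Geometric: P(X=11) = (1-p)^(k-1)×p = (1/5)^10×4/5 = 4/48828125

P(X=11) = 4/48828125 ≈ 0.00%


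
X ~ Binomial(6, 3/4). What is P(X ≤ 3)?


P(X ≤ 3) = Σ P(X=i) for i=0..3
P(X=0) = 1/4096
P(X=1) = 9/2048
P(X=2) = 135/4096
P(X=3) = 135/1024
Sum = 347/2048

P(X ≤ 3) = 347/2048 ≈ 16.94%


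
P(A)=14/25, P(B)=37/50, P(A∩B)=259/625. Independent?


P(A)×P(B) = 259/625
P(A∩B) = 259/625
Equal ✓ → Independent

Yes, independent


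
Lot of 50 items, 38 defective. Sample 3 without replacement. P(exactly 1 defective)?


Hypergeometric: C(38,1)×C(12,2)/C(50,3)
= 38×66/19600 = 627/4900

P(X=1) = 627/4900 ≈ 12.80%


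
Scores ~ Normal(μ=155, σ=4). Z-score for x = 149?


z = (x - μ)/σ = (149 - 155)/4 = -1.5

z = -1.5


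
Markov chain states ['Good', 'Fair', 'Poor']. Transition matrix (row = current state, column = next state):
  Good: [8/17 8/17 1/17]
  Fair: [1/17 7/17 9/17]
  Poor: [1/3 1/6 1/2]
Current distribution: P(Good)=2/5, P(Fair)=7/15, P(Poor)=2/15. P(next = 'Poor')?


P(next=Poor) = Σᵢ P(now=i)×P(i→Poor)
= 2/5×1/17 + 7/15×9/17 + 2/15×1/2
= 2/85 + 21/85 + 1/15 = 86/255

P = 86/255 ≈ 0.3373


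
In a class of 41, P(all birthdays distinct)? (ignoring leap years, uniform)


P(all different) = Π(365-i)/365 for i=0..40
= (365/365)×(364/365)×...×(325/365)
= 0.096848

P ≈ 0.0968 ≈ 9.68%


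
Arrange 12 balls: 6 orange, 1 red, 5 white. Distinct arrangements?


12!/(6!×1!×5!) = 5544

5544


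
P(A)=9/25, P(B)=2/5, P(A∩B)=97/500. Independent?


P(A)×P(B) = 18/125
P(A∩B) = 97/500
Not equal → NOT independent

No, not independent


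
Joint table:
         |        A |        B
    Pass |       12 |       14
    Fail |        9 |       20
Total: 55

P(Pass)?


P(Pass) = (12+14)/55 = 26/55

P(Pass) = 26/55 ≈ 47.27%


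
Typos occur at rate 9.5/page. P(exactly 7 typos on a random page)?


Poisson(λ=9.5): P(X=7) = e^(-λ)×λ^k/k!
= e^(-9.5) × 9.5^7 / 7!
≈ 7.485182989e-05 × 6983372.96094 / 5040 ≈ 0.103714

P(X=7) ≈ 0.103714 ≈ 10.37%


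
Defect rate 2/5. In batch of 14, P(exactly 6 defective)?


Binomial: P(X=6) = C(14,6)×p^6×(1-p)^8
= 3003 × 64/15625 × 6561/390625 = 1260971712/6103515625

P(X=6) = 1260971712/6103515625 ≈ 20.66%


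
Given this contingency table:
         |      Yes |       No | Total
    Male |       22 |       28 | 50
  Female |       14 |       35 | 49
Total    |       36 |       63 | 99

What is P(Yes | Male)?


P(Yes | Male) = 22/(22+28) = 22/50 = 11/25

P(Yes|Male) = 11/25 ≈ 44.00%


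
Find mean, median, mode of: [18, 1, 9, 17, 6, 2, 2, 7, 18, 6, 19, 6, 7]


Sorted: [1, 2, 2, 6, 6, 6, 7, 7, 9, 17, 18, 18, 19]
Mean = 118/13
Median = 7
Freq: {18: 2, 1: 1, 9: 1, 17: 1, 6: 3, 2: 2, 7: 2, 19: 1}
Mode: [6]

Mean=118/13, Median=7, Mode=6


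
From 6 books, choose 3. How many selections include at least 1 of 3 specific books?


Complement: C(6,3) - C(3,3) = 20 - 1 = 19

19


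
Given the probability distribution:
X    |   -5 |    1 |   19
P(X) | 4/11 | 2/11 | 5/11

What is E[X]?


E[X] = Σ x·P(X=x)
= (-5)×(4/11) + (1)×(2/11) + (19)×(5/11)
= 7

E[X] = 7


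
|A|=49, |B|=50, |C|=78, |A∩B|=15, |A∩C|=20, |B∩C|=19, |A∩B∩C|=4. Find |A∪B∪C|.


|A∪B∪C| = 49+50+78-15-20-19+4 = 127

|A∪B∪C| = 127


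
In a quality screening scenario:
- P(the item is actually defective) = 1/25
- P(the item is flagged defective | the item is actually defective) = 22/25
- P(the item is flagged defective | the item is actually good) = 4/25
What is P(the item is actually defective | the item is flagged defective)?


Using Bayes' theorem:
P(A|B) = P(B|A)·P(A) / P(B)

P(the item is flagged defective) = 22/25 × 1/25 + 4/25 × 24/25
= 22/625 + 96/625 = 118/625

P(the item is actually defective|the item is flagged defective) = (22/625) / (118/625) = 11/59

P(the item is actually defective|the item is flagged defective) = 11/59 ≈ 18.64%


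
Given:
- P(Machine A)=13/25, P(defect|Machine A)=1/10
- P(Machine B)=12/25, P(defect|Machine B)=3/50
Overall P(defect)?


P(B) = Σ P(B|Aᵢ)×P(Aᵢ)
  1/10×13/25 = 13/250
  3/50×12/25 = 18/625
Sum = 101/1250

P(defect) = 101/1250 ≈ 8.08%


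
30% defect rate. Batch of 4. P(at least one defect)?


P(all good) = (7/10)^4 = 2401/10000
P(≥1 defect) = 7599/10000

P = 7599/10000 ≈ 75.99%


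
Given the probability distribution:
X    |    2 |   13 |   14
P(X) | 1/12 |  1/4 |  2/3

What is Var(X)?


E[X] = 51/4
E[X²] = 693/4
Var(X) = E[X²] - (E[X])² = 693/4 - 2601/16 = 171/16

Var(X) = 171/16 ≈ 10.6875


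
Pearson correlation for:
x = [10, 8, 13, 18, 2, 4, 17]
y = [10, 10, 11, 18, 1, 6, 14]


n=7, Σx=72, Σy=70, Σxy=911, Σx²=966, Σy²=878
r = (7×911 - 72×70)/√((7×966 - 72²)(7×878 - 70²))
= 1337/√(1578×1246) = 1337/√1966188 ≈ 1337/1402.2083 ≈ 0.9535

r ≈ 0.9535
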